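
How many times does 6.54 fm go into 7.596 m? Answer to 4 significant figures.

1161000000000000

(7.596) / (6.54 × 10^-15) = 1.1615 × 10^15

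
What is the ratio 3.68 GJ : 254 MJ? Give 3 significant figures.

(3.68e9) / (254e6) = 0.01449e3

14.5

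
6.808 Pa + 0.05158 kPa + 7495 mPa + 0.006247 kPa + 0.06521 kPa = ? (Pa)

In Pa:
  6.808 Pa → 6.808
  0.05158 kPa = 0.05158e3 Pa = 51.58
  7495 mPa = 7495e-3 Pa = 7.495
  0.006247 kPa = 0.006247e3 Pa = 6.247
  0.06521 kPa = 0.06521e3 Pa = 65.21
Sum: 6.808 + 51.58 + 7.495 + 6.247 + 65.21 = 137.34

137.34 Pa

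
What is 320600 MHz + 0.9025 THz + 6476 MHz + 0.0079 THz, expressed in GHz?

1237.476 GHz

In GHz:
  320600 MHz = 320600 × 10⁻³ GHz = 320.6
  0.9025 THz = 0.9025 × 10³ GHz = 902.5
  6476 MHz = 6476 × 10⁻³ GHz = 6.476
  0.0079 THz = 0.0079 × 10³ GHz = 7.9
Sum: 320.6 + 902.5 + 6.476 + 7.9 = 1237.476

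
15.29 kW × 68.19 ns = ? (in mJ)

15.29e3 × 68.19e-9 = 1042.6251e-6 J

1.0426251 mJ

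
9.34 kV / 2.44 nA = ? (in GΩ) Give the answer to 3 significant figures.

(9.34e3) / (2.44e-9) = 3.8279e12 Ω

3830 GΩ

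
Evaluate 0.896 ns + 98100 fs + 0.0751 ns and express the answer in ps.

In ps:
  0.896 ns = 0.896 × 10³ ps = 896
  98100 fs = 98100 × 10⁻³ ps = 98.1
  0.0751 ns = 0.0751 × 10³ ps = 75.1
Sum: 896 + 98.1 + 75.1 = 1069.2

1069.2 ps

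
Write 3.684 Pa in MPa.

0.000003684 MPa

(no prefix) = 10^0, mega = 10^6; factor is 10^-6.
3.684 × 10^-6 = 0.000003684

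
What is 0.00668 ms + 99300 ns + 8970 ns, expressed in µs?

114.95 µs

In µs:
  0.00668 ms = 0.00668 × 10^3 µs = 6.68
  99300 ns = 99300 × 10^-3 µs = 99.3
  8970 ns = 8970 × 10^-3 µs = 8.97
Sum: 6.68 + 99.3 + 8.97 = 114.95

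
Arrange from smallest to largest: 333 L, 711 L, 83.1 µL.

333 L = 333 L
711 L = 711 L
83.1 µL = 0.0000831 L

83.1 µL < 333 L < 711 L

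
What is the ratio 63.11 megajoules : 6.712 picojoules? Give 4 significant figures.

(63.11 × 10⁶) / (6.712 × 10⁻¹²) = 9.4026 × 10¹⁸

9403000000000000000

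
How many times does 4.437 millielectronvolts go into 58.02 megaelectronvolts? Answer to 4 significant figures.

(58.02 × 10⁶) / (4.437 × 10⁻³) = 13.076 × 10⁹

13080000000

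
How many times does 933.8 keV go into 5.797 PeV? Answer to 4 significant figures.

6208000000

(5.797 × 10¹⁵) / (933.8 × 10³) = 0.006208 × 10¹²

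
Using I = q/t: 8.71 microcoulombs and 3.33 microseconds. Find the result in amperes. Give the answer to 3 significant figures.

(8.71 × 10⁻⁶) / (3.33 × 10⁻⁶) = 2.6156 A

2.62 amperes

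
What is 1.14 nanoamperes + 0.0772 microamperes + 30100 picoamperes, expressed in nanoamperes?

108.44 nanoamperes

In nanoamperes:
  1.14 nanoamperes → 1.14
  0.0772 microamperes = 0.0772 × 10³ nanoamperes = 77.2
  30100 picoamperes = 30100 × 10⁻³ nanoamperes = 30.1
Sum: 1.14 + 77.2 + 30.1 = 108.44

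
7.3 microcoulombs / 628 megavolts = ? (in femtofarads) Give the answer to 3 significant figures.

(7.3e-6) / (628e6) = 0.011624e-12 F

11.6 femtofarads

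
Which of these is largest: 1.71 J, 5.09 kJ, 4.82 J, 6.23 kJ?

6.23 kJ

1.71 J = 1.71 J
5.09 kJ = 5090 J
4.82 J = 4.82 J
6.23 kJ = 6230 J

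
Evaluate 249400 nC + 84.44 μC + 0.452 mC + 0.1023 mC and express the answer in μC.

888.14 μC

In μC:
  249400 nC = 249400 × 10⁻³ μC = 249.4
  84.44 μC → 84.44
  0.452 mC = 0.452 × 10³ μC = 452
  0.1023 mC = 0.1023 × 10³ μC = 102.3
Sum: 249.4 + 84.44 + 452 + 102.3 = 888.14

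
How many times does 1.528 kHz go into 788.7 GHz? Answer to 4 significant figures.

516200000

(788.7 × 10^9) / (1.528 × 10^3) = 516.16 × 10^6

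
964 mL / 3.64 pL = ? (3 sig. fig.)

265000000000

(964e-3) / (3.64e-12) = 264.8e9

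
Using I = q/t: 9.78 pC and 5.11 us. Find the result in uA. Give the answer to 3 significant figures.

(9.78 × 10⁻¹²) / (5.11 × 10⁻⁶) = 1.9139 × 10⁻⁶ A

1.91 uA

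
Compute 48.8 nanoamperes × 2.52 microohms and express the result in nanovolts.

0.000122976 nanovolts

48.8e-9 × 2.52e-6 = 122.976e-15 V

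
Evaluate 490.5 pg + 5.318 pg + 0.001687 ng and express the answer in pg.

In pg:
  490.5 pg → 490.5
  5.318 pg → 5.318
  0.001687 ng = 0.001687 × 10³ pg = 1.687
Sum: 490.5 + 5.318 + 1.687 = 497.505

497.505 pg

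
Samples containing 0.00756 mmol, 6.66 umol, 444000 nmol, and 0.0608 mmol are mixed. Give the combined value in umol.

519.02 umol

In umol:
  0.00756 mmol = 0.00756 × 10^3 umol = 7.56
  6.66 umol → 6.66
  444000 nmol = 444000 × 10^-3 umol = 444
  0.0608 mmol = 0.0608 × 10^3 umol = 60.8
Sum: 7.56 + 6.66 + 444 + 60.8 = 519.02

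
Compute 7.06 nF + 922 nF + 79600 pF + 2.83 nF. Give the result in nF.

In nF:
  7.06 nF → 7.06
  922 nF → 922
  79600 pF = 79600e-3 nF = 79.6
  2.83 nF → 2.83
Sum: 7.06 + 922 + 79.6 + 2.83 = 1011.49

1011.49 nF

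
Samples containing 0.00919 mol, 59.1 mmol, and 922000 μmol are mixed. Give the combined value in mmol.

990.29 mmol

In mmol:
  0.00919 mol = 0.00919e3 mmol = 9.19
  59.1 mmol → 59.1
  922000 μmol = 922000e-3 mmol = 922
Sum: 9.19 + 59.1 + 922 = 990.29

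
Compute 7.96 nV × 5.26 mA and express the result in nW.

7.96 × 10⁻⁹ × 5.26 × 10⁻³ = 41.8696 × 10⁻¹² W

0.0418696 nW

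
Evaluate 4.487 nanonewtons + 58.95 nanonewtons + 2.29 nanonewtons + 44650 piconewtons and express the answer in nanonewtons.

In nanonewtons:
  4.487 nanonewtons → 4.487
  58.95 nanonewtons → 58.95
  2.29 nanonewtons → 2.29
  44650 piconewtons = 44650 × 10⁻³ nanonewtons = 44.65
Sum: 4.487 + 58.95 + 2.29 + 44.65 = 110.377

110.377 nanonewtons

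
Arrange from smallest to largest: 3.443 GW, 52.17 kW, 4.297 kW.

3.443 GW = 3443000000 W
52.17 kW = 52170 W
4.297 kW = 4297 W

4.297 kW < 52.17 kW < 3.443 GW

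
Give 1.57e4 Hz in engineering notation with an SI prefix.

= 15.7e3 Hz; 1e3 is kilo.

15.7 kHz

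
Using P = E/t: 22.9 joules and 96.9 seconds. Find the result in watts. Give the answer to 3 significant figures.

0.236 watts

(22.9) / (96.9) = 0.23633 W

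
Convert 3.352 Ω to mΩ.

3352 mΩ

(no prefix) = 1e0, milli = 1e-3; factor is 1e3.
3.352 × 1e3 = 3352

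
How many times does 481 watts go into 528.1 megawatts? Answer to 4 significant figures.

(528.1 × 10^6) / (481) = 1.0979 × 10^6

1098000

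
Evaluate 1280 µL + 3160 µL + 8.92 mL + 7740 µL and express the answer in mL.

21.1 mL

In mL:
  1280 µL = 1280 × 10^-3 mL = 1.28
  3160 µL = 3160 × 10^-3 mL = 3.16
  8.92 mL → 8.92
  7740 µL = 7740 × 10^-3 mL = 7.74
Sum: 1.28 + 3.16 + 8.92 + 7.74 = 21.1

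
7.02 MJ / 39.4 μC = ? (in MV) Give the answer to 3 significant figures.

(7.02 × 10^6) / (39.4 × 10^-6) = 0.17817 × 10^12 V

178000 MV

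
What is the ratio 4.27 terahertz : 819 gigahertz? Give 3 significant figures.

(4.27 × 10^12) / (819 × 10^9) = 0.005214 × 10^3

5.21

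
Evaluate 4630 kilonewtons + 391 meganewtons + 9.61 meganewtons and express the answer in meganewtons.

405.24 meganewtons

In meganewtons:
  4630 kilonewtons = 4630e-3 meganewtons = 4.63
  391 meganewtons → 391
  9.61 meganewtons → 9.61
Sum: 4.63 + 391 + 9.61 = 405.24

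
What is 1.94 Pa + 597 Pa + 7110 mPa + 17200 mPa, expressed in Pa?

623.25 Pa

In Pa:
  1.94 Pa → 1.94
  597 Pa → 597
  7110 mPa = 7110 × 10⁻³ Pa = 7.11
  17200 mPa = 17200 × 10⁻³ Pa = 17.2
Sum: 1.94 + 597 + 7.11 + 17.2 = 623.25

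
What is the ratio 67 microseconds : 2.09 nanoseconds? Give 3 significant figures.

(67e-6) / (2.09e-9) = 32.06e3

32100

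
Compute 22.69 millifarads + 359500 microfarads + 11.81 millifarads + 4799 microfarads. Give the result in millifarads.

In millifarads:
  22.69 millifarads → 22.69
  359500 microfarads = 359500e-3 millifarads = 359.5
  11.81 millifarads → 11.81
  4799 microfarads = 4799e-3 millifarads = 4.799
Sum: 22.69 + 359.5 + 11.81 + 4.799 = 398.799

398.799 millifarads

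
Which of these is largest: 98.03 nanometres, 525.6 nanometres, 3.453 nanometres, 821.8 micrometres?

98.03 nanometres = 0.00000009803 metres
525.6 nanometres = 0.0000005256 metres
3.453 nanometres = 0.000000003453 metres
821.8 micrometres = 0.0008218 metres

821.8 micrometres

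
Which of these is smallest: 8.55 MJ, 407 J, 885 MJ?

407 J

8.55 MJ = 8550000 J
407 J = 407 J
885 MJ = 885000000 J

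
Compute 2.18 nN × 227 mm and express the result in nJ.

2.18 × 10⁻⁹ × 227 × 10⁻³ = 494.86 × 10⁻¹² J

0.49486 nJ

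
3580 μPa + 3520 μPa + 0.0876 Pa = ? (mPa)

94.7 mPa

In mPa:
  3580 μPa = 3580 × 10^-3 mPa = 3.58
  3520 μPa = 3520 × 10^-3 mPa = 3.52
  0.0876 Pa = 0.0876 × 10^3 mPa = 87.6
Sum: 3.58 + 3.52 + 87.6 = 94.7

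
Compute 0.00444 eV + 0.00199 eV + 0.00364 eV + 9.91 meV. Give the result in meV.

19.98 meV

In meV:
  0.00444 eV = 0.00444 × 10^3 meV = 4.44
  0.00199 eV = 0.00199 × 10^3 meV = 1.99
  0.00364 eV = 0.00364 × 10^3 meV = 3.64
  9.91 meV → 9.91
Sum: 4.44 + 1.99 + 3.64 + 9.91 = 19.98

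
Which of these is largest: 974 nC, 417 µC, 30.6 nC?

417 µC

974 nC = 0.000000974 C
417 µC = 0.000417 C
30.6 nC = 0.0000000306 C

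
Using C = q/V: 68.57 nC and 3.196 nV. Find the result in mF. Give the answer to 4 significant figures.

21450 mF

(68.57e-9) / (3.196e-9) = 21.4549 F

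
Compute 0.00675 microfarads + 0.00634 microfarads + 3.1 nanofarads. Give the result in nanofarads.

In nanofarads:
  0.00675 microfarads = 0.00675 × 10^3 nanofarads = 6.75
  0.00634 microfarads = 0.00634 × 10^3 nanofarads = 6.34
  3.1 nanofarads → 3.1
Sum: 6.75 + 6.34 + 3.1 = 16.19

16.19 nanofarads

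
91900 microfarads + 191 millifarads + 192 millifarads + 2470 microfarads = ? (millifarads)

In millifarads:
  91900 microfarads = 91900 × 10^-3 millifarads = 91.9
  191 millifarads → 191
  192 millifarads → 192
  2470 microfarads = 2470 × 10^-3 millifarads = 2.47
Sum: 91.9 + 191 + 192 + 2.47 = 477.37

477.37 millifarads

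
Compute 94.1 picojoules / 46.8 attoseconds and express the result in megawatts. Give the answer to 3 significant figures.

2.01 megawatts

(94.1 × 10^-12) / (46.8 × 10^-18) = 2.0107 × 10^6 W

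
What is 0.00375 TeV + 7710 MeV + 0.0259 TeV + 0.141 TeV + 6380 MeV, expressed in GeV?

184.74 GeV

In GeV:
  0.00375 TeV = 0.00375e3 GeV = 3.75
  7710 MeV = 7710e-3 GeV = 7.71
  0.0259 TeV = 0.0259e3 GeV = 25.9
  0.141 TeV = 0.141e3 GeV = 141
  6380 MeV = 6380e-3 GeV = 6.38
Sum: 3.75 + 7.71 + 25.9 + 141 + 6.38 = 184.74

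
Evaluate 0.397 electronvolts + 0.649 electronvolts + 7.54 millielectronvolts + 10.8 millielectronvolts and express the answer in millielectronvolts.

1064.34 millielectronvolts

In millielectronvolts:
  0.397 electronvolts = 0.397 × 10³ millielectronvolts = 397
  0.649 electronvolts = 0.649 × 10³ millielectronvolts = 649
  7.54 millielectronvolts → 7.54
  10.8 millielectronvolts → 10.8
Sum: 397 + 649 + 7.54 + 10.8 = 1064.34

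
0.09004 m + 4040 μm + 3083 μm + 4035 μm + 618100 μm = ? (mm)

In mm:
  0.09004 m = 0.09004 × 10^3 mm = 90.04
  4040 μm = 4040 × 10^-3 mm = 4.04
  3083 μm = 3083 × 10^-3 mm = 3.083
  4035 μm = 4035 × 10^-3 mm = 4.035
  618100 μm = 618100 × 10^-3 mm = 618.1
Sum: 90.04 + 4.04 + 3.083 + 4.035 + 618.1 = 719.298

719.298 mm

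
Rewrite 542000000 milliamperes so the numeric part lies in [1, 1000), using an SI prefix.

= 542e3 amperes; 1e3 is kilo.

542 kiloamperes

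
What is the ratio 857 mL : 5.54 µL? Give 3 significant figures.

155000

(857 × 10^-3) / (5.54 × 10^-6) = 154.7 × 10^3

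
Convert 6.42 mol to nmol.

6420000000 nmol

(no prefix) = 1e0, nano = 1e-9; factor is 1e9.
6.42 × 1e9 = 6420000000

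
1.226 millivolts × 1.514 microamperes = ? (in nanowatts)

1.856164 nanowatts

1.226e-3 × 1.514e-6 = 1.856164e-9 W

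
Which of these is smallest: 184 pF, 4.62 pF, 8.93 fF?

8.93 fF

184 pF = 0.000000000184 F
4.62 pF = 0.00000000000462 F
8.93 fF = 0.00000000000000893 F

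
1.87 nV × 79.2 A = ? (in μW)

0.148104 μW

1.87 × 10⁻⁹ × 79.2 = 148.104 × 10⁻⁹ W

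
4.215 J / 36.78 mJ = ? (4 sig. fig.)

(4.215) / (36.78 × 10^-3) = 0.1146 × 10^3

114.6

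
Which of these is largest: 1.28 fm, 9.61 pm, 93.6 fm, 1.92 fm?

9.61 pm

1.28 fm = 0.00000000000000128 m
9.61 pm = 0.00000000000961 m
93.6 fm = 0.0000000000000936 m
1.92 fm = 0.00000000000000192 m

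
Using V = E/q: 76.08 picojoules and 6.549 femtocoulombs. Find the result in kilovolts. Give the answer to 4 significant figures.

(76.08 × 10⁻¹²) / (6.549 × 10⁻¹⁵) = 11.617 × 10³ V

11.62 kilovolts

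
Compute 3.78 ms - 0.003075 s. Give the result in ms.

In ms:
  3.78 ms → 3.78
  0.003075 s = 0.003075 × 10^3 ms = 3.075
Difference: 3.78 - 3.075 = 0.705

0.705 ms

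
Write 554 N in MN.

0.000554 MN

(no prefix) = 10⁰, mega = 10⁶; factor is 10⁻⁶.
554 × 10⁻⁶ = 0.000554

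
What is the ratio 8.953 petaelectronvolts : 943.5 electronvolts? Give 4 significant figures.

(8.953 × 10¹⁵) / (943.5) = 0.0094891 × 10¹⁵

9489000000000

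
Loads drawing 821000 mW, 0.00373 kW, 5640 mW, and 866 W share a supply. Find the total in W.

In W:
  821000 mW = 821000e-3 W = 821
  0.00373 kW = 0.00373e3 W = 3.73
  5640 mW = 5640e-3 W = 5.64
  866 W → 866
Sum: 821 + 3.73 + 5.64 + 866 = 1696.37

1696.37 W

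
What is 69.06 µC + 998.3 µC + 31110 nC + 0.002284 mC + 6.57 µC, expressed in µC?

In µC:
  69.06 µC → 69.06
  998.3 µC → 998.3
  31110 nC = 31110 × 10^-3 µC = 31.11
  0.002284 mC = 0.002284 × 10^3 µC = 2.284
  6.57 µC → 6.57
Sum: 69.06 + 998.3 + 31.11 + 2.284 + 6.57 = 1107.324

1107.324 µC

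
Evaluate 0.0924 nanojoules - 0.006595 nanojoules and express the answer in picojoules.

85.805 picojoules

In picojoules:
  0.0924 nanojoules = 0.0924e3 picojoules = 92.4
  0.006595 nanojoules = 0.006595e3 picojoules = 6.595
Difference: 92.4 - 6.595 = 85.805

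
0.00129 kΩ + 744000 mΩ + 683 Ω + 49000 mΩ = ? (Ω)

In Ω:
  0.00129 kΩ = 0.00129 × 10^3 Ω = 1.29
  744000 mΩ = 744000 × 10^-3 Ω = 744
  683 Ω → 683
  49000 mΩ = 49000 × 10^-3 Ω = 49
Sum: 1.29 + 744 + 683 + 49 = 1477.29

1477.29 Ω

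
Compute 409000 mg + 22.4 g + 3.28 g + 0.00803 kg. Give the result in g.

In g:
  409000 mg = 409000e-3 g = 409
  22.4 g → 22.4
  3.28 g → 3.28
  0.00803 kg = 0.00803e3 g = 8.03
Sum: 409 + 22.4 + 3.28 + 8.03 = 442.71

442.71 g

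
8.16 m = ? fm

8160000000000000 fm

(no prefix) = 10^0, femto = 10^-15; factor is 10^15.
8.16 × 10^15 = 8160000000000000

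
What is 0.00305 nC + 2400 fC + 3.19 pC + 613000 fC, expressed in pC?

In pC:
  0.00305 nC = 0.00305 × 10³ pC = 3.05
  2400 fC = 2400 × 10⁻³ pC = 2.4
  3.19 pC → 3.19
  613000 fC = 613000 × 10⁻³ pC = 613
Sum: 3.05 + 2.4 + 3.19 + 613 = 621.64

621.64 pC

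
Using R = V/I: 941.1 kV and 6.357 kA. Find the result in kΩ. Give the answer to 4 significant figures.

0.1480 kΩ

(941.1e3) / (6.357e3) = 148.042 Ω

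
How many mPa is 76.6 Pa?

76600 mPa

(no prefix) = 10^0, milli = 10^-3; factor is 10^3.
76.6 × 10^3 = 76600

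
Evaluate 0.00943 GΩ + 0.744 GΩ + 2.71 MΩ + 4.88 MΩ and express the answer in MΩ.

761.02 MΩ

In MΩ:
  0.00943 GΩ = 0.00943e3 MΩ = 9.43
  0.744 GΩ = 0.744e3 MΩ = 744
  2.71 MΩ → 2.71
  4.88 MΩ → 4.88
Sum: 9.43 + 744 + 2.71 + 4.88 = 761.02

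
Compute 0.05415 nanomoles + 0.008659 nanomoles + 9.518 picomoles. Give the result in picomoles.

In picomoles:
  0.05415 nanomoles = 0.05415 × 10^3 picomoles = 54.15
  0.008659 nanomoles = 0.008659 × 10^3 picomoles = 8.659
  9.518 picomoles → 9.518
Sum: 54.15 + 8.659 + 9.518 = 72.327

72.327 picomoles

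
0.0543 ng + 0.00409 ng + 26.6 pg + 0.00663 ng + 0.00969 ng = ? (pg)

In pg:
  0.0543 ng = 0.0543 × 10^3 pg = 54.3
  0.00409 ng = 0.00409 × 10^3 pg = 4.09
  26.6 pg → 26.6
  0.00663 ng = 0.00663 × 10^3 pg = 6.63
  0.00969 ng = 0.00969 × 10^3 pg = 9.69
Sum: 54.3 + 4.09 + 26.6 + 6.63 + 9.69 = 101.31

101.31 pg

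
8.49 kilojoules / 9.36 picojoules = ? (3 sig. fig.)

907000000000000

(8.49e3) / (9.36e-12) = 0.9071e15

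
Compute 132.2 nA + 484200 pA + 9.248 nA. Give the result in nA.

625.648 nA

In nA:
  132.2 nA → 132.2
  484200 pA = 484200 × 10^-3 nA = 484.2
  9.248 nA → 9.248
Sum: 132.2 + 484.2 + 9.248 = 625.648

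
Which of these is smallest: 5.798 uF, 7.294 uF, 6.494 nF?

6.494 nF

5.798 uF = 0.000005798 F
7.294 uF = 0.000007294 F
6.494 nF = 0.000000006494 F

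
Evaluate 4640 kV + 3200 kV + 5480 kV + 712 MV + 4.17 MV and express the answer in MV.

729.49 MV

In MV:
  4640 kV = 4640 × 10⁻³ MV = 4.64
  3200 kV = 3200 × 10⁻³ MV = 3.2
  5480 kV = 5480 × 10⁻³ MV = 5.48
  712 MV → 712
  4.17 MV → 4.17
Sum: 4.64 + 3.2 + 5.48 + 712 + 4.17 = 729.49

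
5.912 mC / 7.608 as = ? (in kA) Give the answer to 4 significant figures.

777100000000 kA

(5.912 × 10⁻³) / (7.608 × 10⁻¹⁸) = 0.777077 × 10¹⁵ A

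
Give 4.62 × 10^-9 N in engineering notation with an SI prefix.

= 4.62 × 10^-9 N; 10^-9 is nano.

4.62 nN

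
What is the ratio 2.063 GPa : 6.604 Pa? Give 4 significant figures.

312400000

(2.063e9) / (6.604) = 0.31239e9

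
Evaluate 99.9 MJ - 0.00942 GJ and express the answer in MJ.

In MJ:
  99.9 MJ → 99.9
  0.00942 GJ = 0.00942 × 10^3 MJ = 9.42
Difference: 99.9 - 9.42 = 90.48

90.48 MJ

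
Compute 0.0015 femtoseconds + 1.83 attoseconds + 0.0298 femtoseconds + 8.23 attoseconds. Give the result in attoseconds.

41.36 attoseconds

In attoseconds:
  0.0015 femtoseconds = 0.0015 × 10^3 attoseconds = 1.5
  1.83 attoseconds → 1.83
  0.0298 femtoseconds = 0.0298 × 10^3 attoseconds = 29.8
  8.23 attoseconds → 8.23
Sum: 1.5 + 1.83 + 29.8 + 8.23 = 41.36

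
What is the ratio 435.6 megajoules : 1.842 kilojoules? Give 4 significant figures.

(435.6e6) / (1.842e3) = 236.48e3

236500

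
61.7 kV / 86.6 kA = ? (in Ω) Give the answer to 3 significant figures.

(61.7 × 10³) / (86.6 × 10³) = 0.71247 Ω

0.712 Ω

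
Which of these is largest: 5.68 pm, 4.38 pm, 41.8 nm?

5.68 pm = 0.00000000000568 m
4.38 pm = 0.00000000000438 m
41.8 nm = 0.0000000418 m

41.8 nm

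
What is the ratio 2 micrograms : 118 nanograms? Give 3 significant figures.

(2 × 10⁻⁶) / (118 × 10⁻⁹) = 0.01695 × 10³

16.9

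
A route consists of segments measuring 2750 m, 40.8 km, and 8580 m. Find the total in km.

52.13 km

In km:
  2750 m = 2750 × 10⁻³ km = 2.75
  40.8 km → 40.8
  8580 m = 8580 × 10⁻³ km = 8.58
Sum: 2.75 + 40.8 + 8.58 = 52.13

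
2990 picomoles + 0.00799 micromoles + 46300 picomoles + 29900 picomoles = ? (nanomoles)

In nanomoles:
  2990 picomoles = 2990e-3 nanomoles = 2.99
  0.00799 micromoles = 0.00799e3 nanomoles = 7.99
  46300 picomoles = 46300e-3 nanomoles = 46.3
  29900 picomoles = 29900e-3 nanomoles = 29.9
Sum: 2.99 + 7.99 + 46.3 + 29.9 = 87.18

87.18 nanomoles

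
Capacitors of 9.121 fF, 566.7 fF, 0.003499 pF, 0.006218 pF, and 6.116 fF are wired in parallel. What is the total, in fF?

In fF:
  9.121 fF → 9.121
  566.7 fF → 566.7
  0.003499 pF = 0.003499 × 10³ fF = 3.499
  0.006218 pF = 0.006218 × 10³ fF = 6.218
  6.116 fF → 6.116
Sum: 9.121 + 566.7 + 3.499 + 6.218 + 6.116 = 591.654

591.654 fF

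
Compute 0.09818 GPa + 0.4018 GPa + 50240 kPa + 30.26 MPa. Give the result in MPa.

In MPa:
  0.09818 GPa = 0.09818 × 10^3 MPa = 98.18
  0.4018 GPa = 0.4018 × 10^3 MPa = 401.8
  50240 kPa = 50240 × 10^-3 MPa = 50.24
  30.26 MPa → 30.26
Sum: 98.18 + 401.8 + 50.24 + 30.26 = 580.48

580.48 MPa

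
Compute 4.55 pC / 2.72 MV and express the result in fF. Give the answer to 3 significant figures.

(4.55 × 10^-12) / (2.72 × 10^6) = 1.6728 × 10^-18 F

0.00167 fF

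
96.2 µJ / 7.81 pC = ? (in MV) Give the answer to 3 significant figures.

12.3 MV

(96.2 × 10⁻⁶) / (7.81 × 10⁻¹²) = 12.318 × 10⁶ V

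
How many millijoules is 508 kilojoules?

508000000 millijoules

kilo = 10^3, milli = 10^-3; factor is 10^6.
508 × 10^6 = 508000000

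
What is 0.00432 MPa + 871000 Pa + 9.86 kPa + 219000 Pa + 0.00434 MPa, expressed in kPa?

In kPa:
  0.00432 MPa = 0.00432e3 kPa = 4.32
  871000 Pa = 871000e-3 kPa = 871
  9.86 kPa → 9.86
  219000 Pa = 219000e-3 kPa = 219
  0.00434 MPa = 0.00434e3 kPa = 4.34
Sum: 4.32 + 871 + 9.86 + 219 + 4.34 = 1108.52

1108.52 kPa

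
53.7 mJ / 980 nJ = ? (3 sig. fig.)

(53.7e-3) / (980e-9) = 0.0548e6

54800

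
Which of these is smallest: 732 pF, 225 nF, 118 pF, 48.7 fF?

732 pF = 0.000000000732 F
225 nF = 0.000000225 F
118 pF = 0.000000000118 F
48.7 fF = 0.0000000000000487 F

48.7 fF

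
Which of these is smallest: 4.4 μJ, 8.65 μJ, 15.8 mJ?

4.4 μJ

4.4 μJ = 0.0000044 J
8.65 μJ = 0.00000865 J
15.8 mJ = 0.0158 J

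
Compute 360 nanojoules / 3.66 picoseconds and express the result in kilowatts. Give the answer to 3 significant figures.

(360 × 10⁻⁹) / (3.66 × 10⁻¹²) = 98.361 × 10³ W

98.4 kilowatts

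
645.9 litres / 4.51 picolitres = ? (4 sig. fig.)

(645.9) / (4.51 × 10^-12) = 143.22 × 10^12

143200000000000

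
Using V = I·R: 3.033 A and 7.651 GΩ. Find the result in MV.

3.033 × 7.651e9 = 23.205483e9 V

23205.483 MV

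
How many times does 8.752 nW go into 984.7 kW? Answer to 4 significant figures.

(984.7 × 10³) / (8.752 × 10⁻⁹) = 112.51 × 10¹²

112500000000000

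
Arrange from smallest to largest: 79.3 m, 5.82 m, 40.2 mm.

40.2 mm < 5.82 m < 79.3 m

79.3 m = 79.3 m
5.82 m = 5.82 m
40.2 mm = 0.0402 m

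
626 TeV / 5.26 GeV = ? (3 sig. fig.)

119000

(626 × 10¹²) / (5.26 × 10⁹) = 119 × 10³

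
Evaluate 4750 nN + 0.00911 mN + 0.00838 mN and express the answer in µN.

In µN:
  4750 nN = 4750e-3 µN = 4.75
  0.00911 mN = 0.00911e3 µN = 9.11
  0.00838 mN = 0.00838e3 µN = 8.38
Sum: 4.75 + 9.11 + 8.38 = 22.24

22.24 µN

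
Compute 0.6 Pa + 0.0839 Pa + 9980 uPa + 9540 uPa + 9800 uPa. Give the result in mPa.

713.22 mPa

In mPa:
  0.6 Pa = 0.6 × 10³ mPa = 600
  0.0839 Pa = 0.0839 × 10³ mPa = 83.9
  9980 uPa = 9980 × 10⁻³ mPa = 9.98
  9540 uPa = 9540 × 10⁻³ mPa = 9.54
  9800 uPa = 9800 × 10⁻³ mPa = 9.8
Sum: 600 + 83.9 + 9.98 + 9.54 + 9.8 = 713.22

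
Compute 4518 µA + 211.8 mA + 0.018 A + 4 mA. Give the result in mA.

238.318 mA

In mA:
  4518 µA = 4518 × 10^-3 mA = 4.518
  211.8 mA → 211.8
  0.018 A = 0.018 × 10^3 mA = 18
  4 mA → 4
Sum: 4.518 + 211.8 + 18 + 4 = 238.318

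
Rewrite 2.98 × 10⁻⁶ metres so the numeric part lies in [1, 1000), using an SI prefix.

2.98 micrometres

= 2.98 × 10⁻⁶ metres; 10⁻⁶ is micro.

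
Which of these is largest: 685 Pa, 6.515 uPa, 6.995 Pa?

685 Pa = 685 Pa
6.515 uPa = 0.000006515 Pa
6.995 Pa = 6.995 Pa

685 Pa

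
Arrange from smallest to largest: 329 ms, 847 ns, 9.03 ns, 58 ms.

9.03 ns < 847 ns < 58 ms < 329 ms

329 ms = 0.329 s
847 ns = 0.000000847 s
9.03 ns = 0.00000000903 s
58 ms = 0.058 s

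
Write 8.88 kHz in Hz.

8880 Hz

kilo = 10^3, (no prefix) = 10^0; factor is 10^3.
8.88 × 10^3 = 8880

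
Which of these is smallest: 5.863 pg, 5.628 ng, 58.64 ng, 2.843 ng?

5.863 pg

5.863 pg = 0.000000000005863 g
5.628 ng = 0.000000005628 g
58.64 ng = 0.00000005864 g
2.843 ng = 0.000000002843 g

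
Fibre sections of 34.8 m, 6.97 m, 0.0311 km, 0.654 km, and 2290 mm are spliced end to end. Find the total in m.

In m:
  34.8 m → 34.8
  6.97 m → 6.97
  0.0311 km = 0.0311e3 m = 31.1
  0.654 km = 0.654e3 m = 654
  2290 mm = 2290e-3 m = 2.29
Sum: 34.8 + 6.97 + 31.1 + 654 + 2.29 = 729.16

729.16 m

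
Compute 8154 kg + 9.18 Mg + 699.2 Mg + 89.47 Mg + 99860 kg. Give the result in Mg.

905.864 Mg

In Mg:
  8154 kg = 8154 × 10⁻³ Mg = 8.154
  9.18 Mg → 9.18
  699.2 Mg → 699.2
  89.47 Mg → 89.47
  99860 kg = 99860 × 10⁻³ Mg = 99.86
Sum: 8.154 + 9.18 + 699.2 + 89.47 + 99.86 = 905.864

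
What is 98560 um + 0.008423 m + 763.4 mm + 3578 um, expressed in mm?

873.961 mm

In mm:
  98560 um = 98560e-3 mm = 98.56
  0.008423 m = 0.008423e3 mm = 8.423
  763.4 mm → 763.4
  3578 um = 3578e-3 mm = 3.578
Sum: 98.56 + 8.423 + 763.4 + 3.578 = 873.961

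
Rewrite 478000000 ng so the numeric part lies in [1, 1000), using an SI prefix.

478 mg

= 478 × 10⁻³ g; 10⁻³ is milli.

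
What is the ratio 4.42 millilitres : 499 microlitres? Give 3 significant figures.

(4.42 × 10^-3) / (499 × 10^-6) = 0.008858 × 10^3

8.86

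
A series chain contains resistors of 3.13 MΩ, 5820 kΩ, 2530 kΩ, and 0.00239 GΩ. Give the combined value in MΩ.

In MΩ:
  3.13 MΩ → 3.13
  5820 kΩ = 5820 × 10^-3 MΩ = 5.82
  2530 kΩ = 2530 × 10^-3 MΩ = 2.53
  0.00239 GΩ = 0.00239 × 10^3 MΩ = 2.39
Sum: 3.13 + 5.82 + 2.53 + 2.39 = 13.87

13.87 MΩ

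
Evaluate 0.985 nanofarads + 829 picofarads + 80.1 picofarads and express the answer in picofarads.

In picofarads:
  0.985 nanofarads = 0.985e3 picofarads = 985
  829 picofarads → 829
  80.1 picofarads → 80.1
Sum: 985 + 829 + 80.1 = 1894.1

1894.1 picofarads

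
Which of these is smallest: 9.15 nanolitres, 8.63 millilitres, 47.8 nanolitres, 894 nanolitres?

9.15 nanolitres

9.15 nanolitres = 0.00000000915 litres
8.63 millilitres = 0.00863 litres
47.8 nanolitres = 0.0000000478 litres
894 nanolitres = 0.000000894 litres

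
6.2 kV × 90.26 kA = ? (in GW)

0.559612 GW

6.2 × 10³ × 90.26 × 10³ = 559.612 × 10⁶ W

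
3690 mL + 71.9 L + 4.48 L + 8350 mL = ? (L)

88.42 L

In L:
  3690 mL = 3690e-3 L = 3.69
  71.9 L → 71.9
  4.48 L → 4.48
  8350 mL = 8350e-3 L = 8.35
Sum: 3.69 + 71.9 + 4.48 + 8.35 = 88.42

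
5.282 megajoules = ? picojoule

mega = 10^6, pico = 10^-12; factor is 10^18.
5.282 × 10^18 = 5282000000000000000

5282000000000000000 picojoules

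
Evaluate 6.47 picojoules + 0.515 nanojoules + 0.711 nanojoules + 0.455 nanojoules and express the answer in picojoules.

In picojoules:
  6.47 picojoules → 6.47
  0.515 nanojoules = 0.515e3 picojoules = 515
  0.711 nanojoules = 0.711e3 picojoules = 711
  0.455 nanojoules = 0.455e3 picojoules = 455
Sum: 6.47 + 515 + 711 + 455 = 1687.47

1687.47 picojoules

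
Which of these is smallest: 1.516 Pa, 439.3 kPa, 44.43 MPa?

1.516 Pa = 1.516 Pa
439.3 kPa = 439300 Pa
44.43 MPa = 44430000 Pa

1.516 Pa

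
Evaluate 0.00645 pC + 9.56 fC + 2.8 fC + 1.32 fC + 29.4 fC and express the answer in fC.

In fC:
  0.00645 pC = 0.00645 × 10³ fC = 6.45
  9.56 fC → 9.56
  2.8 fC → 2.8
  1.32 fC → 1.32
  29.4 fC → 29.4
Sum: 6.45 + 9.56 + 2.8 + 1.32 + 29.4 = 49.53

49.53 fC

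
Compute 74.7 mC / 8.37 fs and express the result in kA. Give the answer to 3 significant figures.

8920000000 kA

(74.7 × 10^-3) / (8.37 × 10^-15) = 8.9247 × 10^12 A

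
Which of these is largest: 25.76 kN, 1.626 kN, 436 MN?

25.76 kN = 25760 N
1.626 kN = 1626 N
436 MN = 436000000 N

436 MN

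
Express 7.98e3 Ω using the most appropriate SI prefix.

= 7.98e3 Ω; 1e3 is kilo.

7.98 kΩ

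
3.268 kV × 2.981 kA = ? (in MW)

3.268 × 10^3 × 2.981 × 10^3 = 9.741908 × 10^6 W

9.741908 MW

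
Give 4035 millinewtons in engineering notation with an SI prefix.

4.035 newtons

= 4.035 newtons; mantissa already in [1, 1000).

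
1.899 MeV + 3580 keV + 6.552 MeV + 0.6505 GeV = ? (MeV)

In MeV:
  1.899 MeV → 1.899
  3580 keV = 3580 × 10⁻³ MeV = 3.58
  6.552 MeV → 6.552
  0.6505 GeV = 0.6505 × 10³ MeV = 650.5
Sum: 1.899 + 3.58 + 6.552 + 650.5 = 662.531

662.531 MeV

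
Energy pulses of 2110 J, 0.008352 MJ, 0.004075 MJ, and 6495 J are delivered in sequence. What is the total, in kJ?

In kJ:
  2110 J = 2110 × 10^-3 kJ = 2.11
  0.008352 MJ = 0.008352 × 10^3 kJ = 8.352
  0.004075 MJ = 0.004075 × 10^3 kJ = 4.075
  6495 J = 6495 × 10^-3 kJ = 6.495
Sum: 2.11 + 8.352 + 4.075 + 6.495 = 21.032

21.032 kJ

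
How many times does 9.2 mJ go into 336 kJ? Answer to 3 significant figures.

(336e3) / (9.2e-3) = 36.52e6

36500000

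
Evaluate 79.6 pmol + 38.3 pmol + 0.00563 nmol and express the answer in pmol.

123.53 pmol

In pmol:
  79.6 pmol → 79.6
  38.3 pmol → 38.3
  0.00563 nmol = 0.00563 × 10³ pmol = 5.63
Sum: 79.6 + 38.3 + 5.63 = 123.53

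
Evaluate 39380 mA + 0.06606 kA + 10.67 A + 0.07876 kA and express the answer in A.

194.87 A

In A:
  39380 mA = 39380 × 10⁻³ A = 39.38
  0.06606 kA = 0.06606 × 10³ A = 66.06
  10.67 A → 10.67
  0.07876 kA = 0.07876 × 10³ A = 78.76
Sum: 39.38 + 66.06 + 10.67 + 78.76 = 194.87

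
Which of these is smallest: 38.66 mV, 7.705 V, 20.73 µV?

38.66 mV = 0.03866 V
7.705 V = 7.705 V
20.73 µV = 0.00002073 V

20.73 µV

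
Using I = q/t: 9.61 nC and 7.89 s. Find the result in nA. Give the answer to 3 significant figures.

(9.61 × 10⁻⁹) / (7.89) = 1.218 × 10⁻⁹ A

1.22 nA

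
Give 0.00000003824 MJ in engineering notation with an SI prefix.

38.24 mJ

= 38.24 × 10^-3 J; 10^-3 is milli.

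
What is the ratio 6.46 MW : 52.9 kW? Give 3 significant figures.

122

(6.46 × 10⁶) / (52.9 × 10³) = 0.1221 × 10³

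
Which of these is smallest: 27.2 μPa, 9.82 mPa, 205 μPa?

27.2 μPa = 0.0000272 Pa
9.82 mPa = 0.00982 Pa
205 μPa = 0.000205 Pa

27.2 μPa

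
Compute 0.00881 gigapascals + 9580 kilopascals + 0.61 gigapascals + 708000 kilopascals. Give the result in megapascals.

In megapascals:
  0.00881 gigapascals = 0.00881 × 10^3 megapascals = 8.81
  9580 kilopascals = 9580 × 10^-3 megapascals = 9.58
  0.61 gigapascals = 0.61 × 10^3 megapascals = 610
  708000 kilopascals = 708000 × 10^-3 megapascals = 708
Sum: 8.81 + 9.58 + 610 + 708 = 1336.39

1336.39 megapascals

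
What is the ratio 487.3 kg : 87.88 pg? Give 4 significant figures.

5545000000000000

(487.3 × 10³) / (87.88 × 10⁻¹²) = 5.5451 × 10¹⁵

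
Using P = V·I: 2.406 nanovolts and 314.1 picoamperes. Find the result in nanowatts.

2.406 × 10^-9 × 314.1 × 10^-12 = 755.7246 × 10^-21 W

0.0000000007557246 nanowatts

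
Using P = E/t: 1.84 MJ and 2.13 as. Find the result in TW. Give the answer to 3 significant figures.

(1.84e6) / (2.13e-18) = 0.86385e24 W

864000000000 TW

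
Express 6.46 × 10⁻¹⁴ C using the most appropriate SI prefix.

= 64.6 × 10⁻¹⁵ C; 10⁻¹⁵ is femto.

64.6 fC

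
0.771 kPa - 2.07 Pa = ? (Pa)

In Pa:
  0.771 kPa = 0.771 × 10³ Pa = 771
  2.07 Pa → 2.07
Difference: 771 - 2.07 = 768.93

768.93 Pa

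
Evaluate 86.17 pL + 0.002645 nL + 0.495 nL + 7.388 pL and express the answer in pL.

591.203 pL

In pL:
  86.17 pL → 86.17
  0.002645 nL = 0.002645 × 10^3 pL = 2.645
  0.495 nL = 0.495 × 10^3 pL = 495
  7.388 pL → 7.388
Sum: 86.17 + 2.645 + 495 + 7.388 = 591.203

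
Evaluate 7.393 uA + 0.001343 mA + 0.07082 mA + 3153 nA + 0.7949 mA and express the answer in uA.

In uA:
  7.393 uA → 7.393
  0.001343 mA = 0.001343e3 uA = 1.343
  0.07082 mA = 0.07082e3 uA = 70.82
  3153 nA = 3153e-3 uA = 3.153
  0.7949 mA = 0.7949e3 uA = 794.9
Sum: 7.393 + 1.343 + 70.82 + 3.153 + 794.9 = 877.609

877.609 uA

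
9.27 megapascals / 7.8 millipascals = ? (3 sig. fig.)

(9.27 × 10^6) / (7.8 × 10^-3) = 1.188 × 10^9

1190000000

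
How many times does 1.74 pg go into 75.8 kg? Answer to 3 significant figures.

(75.8 × 10³) / (1.74 × 10⁻¹²) = 43.56 × 10¹⁵

43600000000000000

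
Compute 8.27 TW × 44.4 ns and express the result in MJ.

8.27 × 10¹² × 44.4 × 10⁻⁹ = 367.188 × 10³ J

0.367188 MJ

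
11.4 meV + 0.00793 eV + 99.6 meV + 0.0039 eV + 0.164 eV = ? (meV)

286.83 meV

In meV:
  11.4 meV → 11.4
  0.00793 eV = 0.00793 × 10³ meV = 7.93
  99.6 meV → 99.6
  0.0039 eV = 0.0039 × 10³ meV = 3.9
  0.164 eV = 0.164 × 10³ meV = 164
Sum: 11.4 + 7.93 + 99.6 + 3.9 + 164 = 286.83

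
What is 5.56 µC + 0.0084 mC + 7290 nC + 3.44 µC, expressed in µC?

24.69 µC

In µC:
  5.56 µC → 5.56
  0.0084 mC = 0.0084 × 10³ µC = 8.4
  7290 nC = 7290 × 10⁻³ µC = 7.29
  3.44 µC → 3.44
Sum: 5.56 + 8.4 + 7.29 + 3.44 = 24.69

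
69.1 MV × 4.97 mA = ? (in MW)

0.343427 MW

69.1e6 × 4.97e-3 = 343.427e3 W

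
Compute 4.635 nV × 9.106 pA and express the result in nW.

0.00000000004220631 nW

4.635e-9 × 9.106e-12 = 42.20631e-21 W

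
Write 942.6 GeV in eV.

giga = 10⁹, (no prefix) = 10⁰; factor is 10⁹.
942.6 × 10⁹ = 942600000000

942600000000 eV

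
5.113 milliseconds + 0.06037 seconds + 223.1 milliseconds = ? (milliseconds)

288.583 milliseconds

In milliseconds:
  5.113 milliseconds → 5.113
  0.06037 seconds = 0.06037 × 10^3 milliseconds = 60.37
  223.1 milliseconds → 223.1
Sum: 5.113 + 60.37 + 223.1 = 288.583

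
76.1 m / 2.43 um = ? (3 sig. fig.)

(76.1) / (2.43 × 10^-6) = 31.32 × 10^6

31300000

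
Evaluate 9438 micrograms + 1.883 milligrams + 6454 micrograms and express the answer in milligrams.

In milligrams:
  9438 micrograms = 9438 × 10⁻³ milligrams = 9.438
  1.883 milligrams → 1.883
  6454 micrograms = 6454 × 10⁻³ milligrams = 6.454
Sum: 9.438 + 1.883 + 6.454 = 17.775

17.775 milligrams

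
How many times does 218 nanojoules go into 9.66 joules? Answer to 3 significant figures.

44300000

(9.66) / (218e-9) = 0.04431e9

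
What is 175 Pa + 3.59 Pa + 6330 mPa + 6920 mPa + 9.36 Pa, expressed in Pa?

201.2 Pa

In Pa:
  175 Pa → 175
  3.59 Pa → 3.59
  6330 mPa = 6330 × 10^-3 Pa = 6.33
  6920 mPa = 6920 × 10^-3 Pa = 6.92
  9.36 Pa → 9.36
Sum: 175 + 3.59 + 6.33 + 6.92 + 9.36 = 201.2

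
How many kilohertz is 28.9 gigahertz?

giga = 1e9, kilo = 1e3; factor is 1e6.
28.9 × 1e6 = 28900000

28900000 kilohertz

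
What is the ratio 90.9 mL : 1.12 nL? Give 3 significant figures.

(90.9 × 10^-3) / (1.12 × 10^-9) = 81.16 × 10^6

81200000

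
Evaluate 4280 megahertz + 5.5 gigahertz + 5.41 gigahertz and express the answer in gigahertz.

15.19 gigahertz

In gigahertz:
  4280 megahertz = 4280 × 10⁻³ gigahertz = 4.28
  5.5 gigahertz → 5.5
  5.41 gigahertz → 5.41
Sum: 4.28 + 5.5 + 5.41 = 15.19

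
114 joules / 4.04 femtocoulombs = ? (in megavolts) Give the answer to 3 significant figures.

(114) / (4.04 × 10⁻¹⁵) = 28.218 × 10¹⁵ V

28200000000 megavolts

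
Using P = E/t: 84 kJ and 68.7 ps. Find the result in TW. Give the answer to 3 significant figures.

1220 TW

(84e3) / (68.7e-12) = 1.2227e15 W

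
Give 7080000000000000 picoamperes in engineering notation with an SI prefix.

7.08 kiloamperes

= 7.08 × 10³ amperes; 10³ is kilo.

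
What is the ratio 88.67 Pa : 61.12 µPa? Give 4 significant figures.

1451000

(88.67) / (61.12 × 10⁻⁶) = 1.4508 × 10⁶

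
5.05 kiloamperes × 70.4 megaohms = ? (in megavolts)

5.05 × 10^3 × 70.4 × 10^6 = 355.52 × 10^9 V

355520 megavolts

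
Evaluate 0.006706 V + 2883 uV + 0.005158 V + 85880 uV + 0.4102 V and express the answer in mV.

510.827 mV

In mV:
  0.006706 V = 0.006706 × 10^3 mV = 6.706
  2883 uV = 2883 × 10^-3 mV = 2.883
  0.005158 V = 0.005158 × 10^3 mV = 5.158
  85880 uV = 85880 × 10^-3 mV = 85.88
  0.4102 V = 0.4102 × 10^3 mV = 410.2
Sum: 6.706 + 2.883 + 5.158 + 85.88 + 410.2 = 510.827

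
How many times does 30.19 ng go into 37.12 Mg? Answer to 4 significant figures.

1230000000000000

(37.12 × 10^6) / (30.19 × 10^-9) = 1.2295 × 10^15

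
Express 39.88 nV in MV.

nano = 10^-9, mega = 10^6; factor is 10^-15.
39.88 × 10^-15 = 0.00000000000003988

0.00000000000003988 MV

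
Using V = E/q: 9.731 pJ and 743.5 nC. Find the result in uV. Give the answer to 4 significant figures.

(9.731 × 10^-12) / (743.5 × 10^-9) = 0.0130881 × 10^-3 V

13.09 uV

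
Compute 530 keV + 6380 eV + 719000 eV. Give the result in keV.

1255.38 keV

In keV:
  530 keV → 530
  6380 eV = 6380e-3 keV = 6.38
  719000 eV = 719000e-3 keV = 719
Sum: 530 + 6.38 + 719 = 1255.38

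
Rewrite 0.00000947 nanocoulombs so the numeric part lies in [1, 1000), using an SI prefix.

9.47 femtocoulombs

= 9.47 × 10^-15 coulombs; 10^-15 is femto.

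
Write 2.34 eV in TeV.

(no prefix) = 10^0, tera = 10^12; factor is 10^-12.
2.34 × 10^-12 = 0.00000000000234

0.00000000000234 TeV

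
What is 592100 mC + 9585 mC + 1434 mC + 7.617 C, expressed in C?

In C:
  592100 mC = 592100 × 10⁻³ C = 592.1
  9585 mC = 9585 × 10⁻³ C = 9.585
  1434 mC = 1434 × 10⁻³ C = 1.434
  7.617 C → 7.617
Sum: 592.1 + 9.585 + 1.434 + 7.617 = 610.736

610.736 C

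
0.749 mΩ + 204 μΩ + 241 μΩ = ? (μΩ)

In μΩ:
  0.749 mΩ = 0.749e3 μΩ = 749
  204 μΩ → 204
  241 μΩ → 241
Sum: 749 + 204 + 241 = 1194

1194 μΩ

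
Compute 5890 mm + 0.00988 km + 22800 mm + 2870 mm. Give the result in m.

In m:
  5890 mm = 5890 × 10⁻³ m = 5.89
  0.00988 km = 0.00988 × 10³ m = 9.88
  22800 mm = 22800 × 10⁻³ m = 22.8
  2870 mm = 2870 × 10⁻³ m = 2.87
Sum: 5.89 + 9.88 + 22.8 + 2.87 = 41.44

41.44 m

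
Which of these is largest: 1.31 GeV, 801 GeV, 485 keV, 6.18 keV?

801 GeV

1.31 GeV = 1310000000 eV
801 GeV = 801000000000 eV
485 keV = 485000 eV
6.18 keV = 6180 eV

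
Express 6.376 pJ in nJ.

0.006376 nJ

pico = 10⁻¹², nano = 10⁻⁹; factor is 10⁻³.
6.376 × 10⁻³ = 0.006376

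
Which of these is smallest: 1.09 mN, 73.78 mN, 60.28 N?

1.09 mN = 0.00109 N
73.78 mN = 0.07378 N
60.28 N = 60.28 N

1.09 mN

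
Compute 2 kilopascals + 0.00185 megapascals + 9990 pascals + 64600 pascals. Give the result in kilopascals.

In kilopascals:
  2 kilopascals → 2
  0.00185 megapascals = 0.00185 × 10^3 kilopascals = 1.85
  9990 pascals = 9990 × 10^-3 kilopascals = 9.99
  64600 pascals = 64600 × 10^-3 kilopascals = 64.6
Sum: 2 + 1.85 + 9.99 + 64.6 = 78.44

78.44 kilopascals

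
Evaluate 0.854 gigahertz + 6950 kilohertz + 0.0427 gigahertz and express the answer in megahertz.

In megahertz:
  0.854 gigahertz = 0.854 × 10^3 megahertz = 854
  6950 kilohertz = 6950 × 10^-3 megahertz = 6.95
  0.0427 gigahertz = 0.0427 × 10^3 megahertz = 42.7
Sum: 854 + 6.95 + 42.7 = 903.65

903.65 megahertz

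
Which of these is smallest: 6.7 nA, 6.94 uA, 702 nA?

6.7 nA

6.7 nA = 0.0000000067 A
6.94 uA = 0.00000694 A
702 nA = 0.000000702 A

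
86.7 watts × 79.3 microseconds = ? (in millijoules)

6.87531 millijoules

86.7 × 79.3 × 10^-6 = 6875.31 × 10^-6 J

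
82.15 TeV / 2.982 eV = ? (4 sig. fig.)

(82.15 × 10¹²) / (2.982) = 27.549 × 10¹²

27550000000000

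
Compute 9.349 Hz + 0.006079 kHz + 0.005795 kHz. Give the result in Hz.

21.223 Hz

In Hz:
  9.349 Hz → 9.349
  0.006079 kHz = 0.006079e3 Hz = 6.079
  0.005795 kHz = 0.005795e3 Hz = 5.795
Sum: 9.349 + 6.079 + 5.795 = 21.223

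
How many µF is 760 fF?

femto = 1e-15, micro = 1e-6; factor is 1e-9.
760 × 1e-9 = 0.00000076

0.00000076 µF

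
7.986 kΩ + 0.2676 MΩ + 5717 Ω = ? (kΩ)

In kΩ:
  7.986 kΩ → 7.986
  0.2676 MΩ = 0.2676 × 10³ kΩ = 267.6
  5717 Ω = 5717 × 10⁻³ kΩ = 5.717
Sum: 7.986 + 267.6 + 5.717 = 281.303

281.303 kΩ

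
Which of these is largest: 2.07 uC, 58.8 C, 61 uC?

2.07 uC = 0.00000207 C
58.8 C = 58.8 C
61 uC = 0.000061 C

58.8 C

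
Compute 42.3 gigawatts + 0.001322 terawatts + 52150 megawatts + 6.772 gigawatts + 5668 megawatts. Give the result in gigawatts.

108.212 gigawatts

In gigawatts:
  42.3 gigawatts → 42.3
  0.001322 terawatts = 0.001322 × 10^3 gigawatts = 1.322
  52150 megawatts = 52150 × 10^-3 gigawatts = 52.15
  6.772 gigawatts → 6.772
  5668 megawatts = 5668 × 10^-3 gigawatts = 5.668
Sum: 42.3 + 1.322 + 52.15 + 6.772 + 5.668 = 108.212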